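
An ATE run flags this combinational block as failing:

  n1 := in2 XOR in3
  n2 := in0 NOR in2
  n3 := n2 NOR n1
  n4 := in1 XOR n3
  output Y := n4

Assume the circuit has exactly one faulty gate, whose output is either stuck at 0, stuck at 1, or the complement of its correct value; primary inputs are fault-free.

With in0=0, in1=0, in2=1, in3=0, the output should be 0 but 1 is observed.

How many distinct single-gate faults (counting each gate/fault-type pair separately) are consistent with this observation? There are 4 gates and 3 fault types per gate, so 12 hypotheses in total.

Fault-free: n1=1, n2=0, n3=0, n4=0 → 0. Observed 1.
  n1 stuck-at-0: output 1 ✓
  n1 stuck-at-1: output 0 ✗
  n1 inverted output: output 1 ✓
  n2 stuck-at-0: output 0 ✗
  n2 stuck-at-1: output 0 ✗
  n2 inverted output: output 0 ✗
  n3 stuck-at-0: output 0 ✗
  n3 stuck-at-1: output 1 ✓
  n3 inverted output: output 1 ✓
  n4 stuck-at-0: output 0 ✗
  n4 stuck-at-1: output 1 ✓
  n4 inverted output: output 1 ✓
Consistent faults: {n1 stuck-at-0, n1 inverted output, n3 stuck-at-1, n3 inverted output, n4 stuck-at-1, n4 inverted output} — 6 in all.

6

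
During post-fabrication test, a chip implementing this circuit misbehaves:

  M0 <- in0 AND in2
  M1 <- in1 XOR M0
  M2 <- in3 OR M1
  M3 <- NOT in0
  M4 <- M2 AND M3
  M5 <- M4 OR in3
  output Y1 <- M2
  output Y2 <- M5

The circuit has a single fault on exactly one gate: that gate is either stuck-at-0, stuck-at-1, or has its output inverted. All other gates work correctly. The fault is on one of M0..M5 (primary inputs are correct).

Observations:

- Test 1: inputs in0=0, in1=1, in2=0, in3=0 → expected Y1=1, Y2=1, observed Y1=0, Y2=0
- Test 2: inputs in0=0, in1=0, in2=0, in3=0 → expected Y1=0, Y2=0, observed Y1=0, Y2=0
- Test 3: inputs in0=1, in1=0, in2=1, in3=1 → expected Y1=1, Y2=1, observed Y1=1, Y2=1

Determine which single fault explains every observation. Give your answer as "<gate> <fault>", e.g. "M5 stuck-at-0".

M1 stuck-at-0

Fault-free values for test 1 (in0=0, in1=1, in2=0, in3=0): M0=0, M1=1, M2=1, M3=1, M4=1, M5=1, giving Y1=1, Y2=1. Observed Y1=0, Y2=0.
Test 1: faults giving observed Y1=0, Y2=0 are {M0 stuck-at-1, M0 inverted output, M1 stuck-at-0, M1 inverted output, M2 stuck-at-0, M2 inverted output}.
Test 2 (in0=0, in1=0, in2=0, in3=0): fault-free M0=0, M1=0, M2=0, M3=1, M4=0, M5=0 → Y1=0, Y2=0; observed Y1=0, Y2=0. Eliminates M0 stuck-at-1, M0 inverted output, M1 inverted output, M2 inverted output.
Test 3 (in0=1, in1=0, in2=1, in3=1): fault-free M0=1, M1=1, M2=1, M3=0, M4=0, M5=1 → Y1=1, Y2=1; observed Y1=1, Y2=1. Eliminates M2 stuck-at-0.
Only M1 stuck-at-0 is consistent with every test.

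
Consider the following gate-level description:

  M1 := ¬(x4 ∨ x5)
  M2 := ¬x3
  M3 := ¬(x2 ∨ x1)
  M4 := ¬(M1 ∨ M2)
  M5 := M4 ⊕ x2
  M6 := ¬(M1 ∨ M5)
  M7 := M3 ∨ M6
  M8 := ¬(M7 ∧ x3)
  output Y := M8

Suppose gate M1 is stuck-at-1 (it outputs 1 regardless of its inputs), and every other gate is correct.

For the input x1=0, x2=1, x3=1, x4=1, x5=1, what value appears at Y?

1

Propagate with M1 forced: M1=1 [stuck-at-1], M2=0, M3=0, M4=0, M5=1, M6=0, M7=0, M8=1.
So Y = 1. (Without the fault it would be 0.)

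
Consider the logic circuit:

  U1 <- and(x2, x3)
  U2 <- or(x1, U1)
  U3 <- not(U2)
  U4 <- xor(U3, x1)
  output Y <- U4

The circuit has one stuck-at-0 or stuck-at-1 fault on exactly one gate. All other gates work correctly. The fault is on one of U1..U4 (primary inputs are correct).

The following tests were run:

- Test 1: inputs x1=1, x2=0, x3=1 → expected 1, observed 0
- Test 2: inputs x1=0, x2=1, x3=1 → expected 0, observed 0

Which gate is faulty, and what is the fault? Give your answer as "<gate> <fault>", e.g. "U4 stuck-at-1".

Fault-free values for test 1 (x1=1, x2=0, x3=1): U1=0, U2=1, U3=0, U4=1, giving Y=1. Observed 0.
Test 1: faults giving observed 0 are {U2 stuck-at-0, U3 stuck-at-1, U4 stuck-at-0}.
Test 2 (x1=0, x2=1, x3=1): fault-free U1=1, U2=1, U3=0, U4=0 → 0; observed 0. Eliminates U2 stuck-at-0, U3 stuck-at-1.
Only U4 stuck-at-0 is consistent with every test.

U4 stuck-at-0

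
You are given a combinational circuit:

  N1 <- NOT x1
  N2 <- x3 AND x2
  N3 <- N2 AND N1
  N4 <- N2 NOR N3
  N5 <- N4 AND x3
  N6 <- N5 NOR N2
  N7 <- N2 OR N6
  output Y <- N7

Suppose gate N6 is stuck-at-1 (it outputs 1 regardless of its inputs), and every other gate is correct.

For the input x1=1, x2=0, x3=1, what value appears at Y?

1

Propagate with N6 forced: N1=0, N2=0, N3=0, N4=1, N5=1, N6=1 [stuck-at-1], N7=1.
So Y = 1. (Without the fault it would be 0.)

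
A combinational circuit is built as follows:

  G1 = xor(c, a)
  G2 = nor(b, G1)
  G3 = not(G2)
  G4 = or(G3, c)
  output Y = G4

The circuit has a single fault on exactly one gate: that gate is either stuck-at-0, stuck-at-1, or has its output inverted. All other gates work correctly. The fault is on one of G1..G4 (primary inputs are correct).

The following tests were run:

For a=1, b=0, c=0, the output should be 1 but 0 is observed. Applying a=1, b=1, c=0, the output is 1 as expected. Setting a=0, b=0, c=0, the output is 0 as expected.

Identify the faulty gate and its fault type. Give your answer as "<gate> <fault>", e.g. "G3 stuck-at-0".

Fault-free values for test 1 (a=1, b=0, c=0): G1=1, G2=0, G3=1, G4=1, giving Y=1. Observed 0.
Test 1: faults giving observed 0 are {G1 stuck-at-0, G1 inverted output, G2 stuck-at-1, G2 inverted output, G3 stuck-at-0, G3 inverted output, G4 stuck-at-0, G4 inverted output}.
Test 2 (a=1, b=1, c=0): fault-free G1=1, G2=0, G3=1, G4=1 → 1; observed 1. Eliminates G2 stuck-at-1, G2 inverted output, G3 stuck-at-0, G3 inverted output, G4 stuck-at-0, G4 inverted output.
Test 3 (a=0, b=0, c=0): fault-free G1=0, G2=1, G3=0, G4=0 → 0; observed 0. Eliminates G1 inverted output.
Only G1 stuck-at-0 is consistent with every test.

G1 stuck-at-0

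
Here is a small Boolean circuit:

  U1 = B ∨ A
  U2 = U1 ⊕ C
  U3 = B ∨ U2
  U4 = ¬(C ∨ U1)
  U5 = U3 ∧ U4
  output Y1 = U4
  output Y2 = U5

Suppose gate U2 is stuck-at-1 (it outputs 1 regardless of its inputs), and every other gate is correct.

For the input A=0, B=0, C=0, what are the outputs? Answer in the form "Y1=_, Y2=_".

Y1=1, Y2=1

Propagate with U2 forced: U1=0, U2=1 [stuck-at-1], U3=1, U4=1, U5=1.
So the outputs are Y1=1, Y2=1. (Without the fault they would be Y1=1, Y2=0.)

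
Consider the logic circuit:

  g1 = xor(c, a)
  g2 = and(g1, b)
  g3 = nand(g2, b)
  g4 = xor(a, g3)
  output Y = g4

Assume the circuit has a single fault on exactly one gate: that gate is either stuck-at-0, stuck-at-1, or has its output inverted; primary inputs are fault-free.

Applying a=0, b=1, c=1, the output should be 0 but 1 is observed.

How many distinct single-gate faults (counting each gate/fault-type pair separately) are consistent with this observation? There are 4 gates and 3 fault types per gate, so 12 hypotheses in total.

8

Fault-free: g1=1, g2=1, g3=0, g4=0 → 0. Observed 1.
  g1 stuck-at-0: output 1 ✓
  g1 stuck-at-1: output 0 ✗
  g1 inverted output: output 1 ✓
  g2 stuck-at-0: output 1 ✓
  g2 stuck-at-1: output 0 ✗
  g2 inverted output: output 1 ✓
  g3 stuck-at-0: output 0 ✗
  g3 stuck-at-1: output 1 ✓
  g3 inverted output: output 1 ✓
  g4 stuck-at-0: output 0 ✗
  g4 stuck-at-1: output 1 ✓
  g4 inverted output: output 1 ✓
Consistent faults: {g1 stuck-at-0, g1 inverted output, g2 stuck-at-0, g2 inverted output, g3 stuck-at-1, g3 inverted output, g4 stuck-at-1, g4 inverted output} — 8 in all.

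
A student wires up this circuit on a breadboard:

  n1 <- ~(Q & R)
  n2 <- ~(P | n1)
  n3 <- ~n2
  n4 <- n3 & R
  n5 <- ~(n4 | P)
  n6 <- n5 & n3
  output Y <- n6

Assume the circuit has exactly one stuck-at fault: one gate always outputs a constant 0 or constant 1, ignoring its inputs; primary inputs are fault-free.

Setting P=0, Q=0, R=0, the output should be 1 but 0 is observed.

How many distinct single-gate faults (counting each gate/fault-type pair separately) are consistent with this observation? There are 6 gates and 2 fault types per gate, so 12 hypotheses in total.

6

Fault-free: n1=1, n2=0, n3=1, n4=0, n5=1, n6=1 → 1. Observed 0.
  n1 stuck-at-0: output 0 ✓
  n1 stuck-at-1: output 1 ✗
  n2 stuck-at-0: output 1 ✗
  n2 stuck-at-1: output 0 ✓
  n3 stuck-at-0: output 0 ✓
  n3 stuck-at-1: output 1 ✗
  n4 stuck-at-0: output 1 ✗
  n4 stuck-at-1: output 0 ✓
  n5 stuck-at-0: output 0 ✓
  n5 stuck-at-1: output 1 ✗
  n6 stuck-at-0: output 0 ✓
  n6 stuck-at-1: output 1 ✗
Consistent faults: {n1 stuck-at-0, n2 stuck-at-1, n3 stuck-at-0, n4 stuck-at-1, n5 stuck-at-0, n6 stuck-at-0} — 6 in all.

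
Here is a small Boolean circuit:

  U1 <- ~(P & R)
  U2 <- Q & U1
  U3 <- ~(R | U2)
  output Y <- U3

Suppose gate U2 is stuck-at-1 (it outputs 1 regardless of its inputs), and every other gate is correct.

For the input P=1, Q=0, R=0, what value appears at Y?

0

Propagate with U2 forced: U1=1, U2=1 [stuck-at-1], U3=0.
So Y = 0. (Without the fault it would be 1.)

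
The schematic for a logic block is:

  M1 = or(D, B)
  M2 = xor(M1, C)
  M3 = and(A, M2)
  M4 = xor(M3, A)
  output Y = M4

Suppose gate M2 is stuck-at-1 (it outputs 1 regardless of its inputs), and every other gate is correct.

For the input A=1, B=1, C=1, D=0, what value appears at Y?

0

Propagate with M2 forced: M1=1, M2=1 [stuck-at-1], M3=1, M4=0.
So Y = 0. (Without the fault it would be 1.)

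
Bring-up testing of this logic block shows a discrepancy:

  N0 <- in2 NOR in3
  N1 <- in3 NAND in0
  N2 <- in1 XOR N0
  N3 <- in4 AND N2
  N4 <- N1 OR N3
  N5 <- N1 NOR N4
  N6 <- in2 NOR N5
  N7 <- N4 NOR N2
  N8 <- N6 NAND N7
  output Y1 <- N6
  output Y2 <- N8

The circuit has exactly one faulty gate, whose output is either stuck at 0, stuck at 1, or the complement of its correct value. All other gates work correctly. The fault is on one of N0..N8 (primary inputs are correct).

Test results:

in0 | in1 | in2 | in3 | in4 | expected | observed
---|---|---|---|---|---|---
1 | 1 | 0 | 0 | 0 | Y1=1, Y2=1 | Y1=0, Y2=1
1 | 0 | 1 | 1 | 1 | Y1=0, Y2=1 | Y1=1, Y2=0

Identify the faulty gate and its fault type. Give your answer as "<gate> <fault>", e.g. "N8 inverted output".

N6 inverted output

Fault-free values for test 1 (in0=1, in1=1, in2=0, in3=0, in4=0): N0=1, N1=1, N2=0, N3=0, N4=1, N5=0, N6=1, N7=0, N8=1, giving Y1=1, Y2=1. Observed Y1=0, Y2=1.
Test 1: faults giving observed Y1=0, Y2=1 are {N1 stuck-at-0, N1 inverted output, N5 stuck-at-1, N5 inverted output, N6 stuck-at-0, N6 inverted output}.
Test 2 (in0=1, in1=0, in2=1, in3=1, in4=1): fault-free N0=0, N1=0, N2=0, N3=0, N4=0, N5=1, N6=0, N7=1, N8=1 → Y1=0, Y2=1; observed Y1=1, Y2=0. Eliminates N1 stuck-at-0, N1 inverted output, N5 stuck-at-1, N5 inverted output, N6 stuck-at-0.
Only N6 inverted output is consistent with every test.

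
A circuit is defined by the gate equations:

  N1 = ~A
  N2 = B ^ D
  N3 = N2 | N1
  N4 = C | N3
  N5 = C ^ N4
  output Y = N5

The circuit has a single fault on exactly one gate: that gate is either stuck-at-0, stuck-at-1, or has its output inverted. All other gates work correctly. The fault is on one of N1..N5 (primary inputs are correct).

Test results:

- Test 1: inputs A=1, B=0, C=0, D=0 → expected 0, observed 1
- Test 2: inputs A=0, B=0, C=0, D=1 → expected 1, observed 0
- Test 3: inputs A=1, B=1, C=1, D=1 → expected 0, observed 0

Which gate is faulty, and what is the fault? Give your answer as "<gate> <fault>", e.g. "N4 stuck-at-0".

Fault-free values for test 1 (A=1, B=0, C=0, D=0): N1=0, N2=0, N3=0, N4=0, N5=0, giving Y=0. Observed 1.
Test 1: faults giving observed 1 are {N1 stuck-at-1, N1 inverted output, N2 stuck-at-1, N2 inverted output, N3 stuck-at-1, N3 inverted output, N4 stuck-at-1, N4 inverted output, N5 stuck-at-1, N5 inverted output}.
Test 2 (A=0, B=0, C=0, D=1): fault-free N1=1, N2=1, N3=1, N4=1, N5=1 → 1; observed 0. Eliminates N1 stuck-at-1, N1 inverted output, N2 stuck-at-1, N2 inverted output, N3 stuck-at-1, N4 stuck-at-1, N5 stuck-at-1.
Test 3 (A=1, B=1, C=1, D=1): fault-free N1=0, N2=0, N3=0, N4=1, N5=0 → 0; observed 0. Eliminates N4 inverted output, N5 inverted output.
Only N3 inverted output is consistent with every test.

N3 inverted output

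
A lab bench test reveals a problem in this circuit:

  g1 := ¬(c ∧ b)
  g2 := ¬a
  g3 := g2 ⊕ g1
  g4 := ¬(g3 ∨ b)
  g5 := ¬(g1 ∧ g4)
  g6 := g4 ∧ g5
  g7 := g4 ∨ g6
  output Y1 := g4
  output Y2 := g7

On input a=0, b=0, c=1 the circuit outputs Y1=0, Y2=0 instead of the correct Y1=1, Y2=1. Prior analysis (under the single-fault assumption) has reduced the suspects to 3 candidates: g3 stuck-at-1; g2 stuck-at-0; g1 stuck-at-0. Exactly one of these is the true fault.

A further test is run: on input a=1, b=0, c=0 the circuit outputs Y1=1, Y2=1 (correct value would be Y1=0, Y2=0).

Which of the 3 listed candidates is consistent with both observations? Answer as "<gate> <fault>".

Evaluate each candidate on input a=1, b=0, c=0:
  g3 stuck-at-1: g1=1, g2=0, g3=1 [stuck-at-1], g4=0, g5=1, g6=0, g7=0 → Y1=0, Y2=0 — eliminated
  g2 stuck-at-0: g1=1, g2=0 [stuck-at-0], g3=1, g4=0, g5=1, g6=0, g7=0 → Y1=0, Y2=0 — eliminated
  g1 stuck-at-0: g1=0 [stuck-at-0], g2=0, g3=0, g4=1, g5=1, g6=1, g7=1 → Y1=1, Y2=1 — matches
Only g1 stuck-at-0 reproduces the observed Y1=1, Y2=1.

g1 stuck-at-0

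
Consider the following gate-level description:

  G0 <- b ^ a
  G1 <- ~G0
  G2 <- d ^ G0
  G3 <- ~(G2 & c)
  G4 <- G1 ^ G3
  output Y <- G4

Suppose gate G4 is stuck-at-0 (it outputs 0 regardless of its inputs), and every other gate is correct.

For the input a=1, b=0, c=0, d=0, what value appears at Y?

0

Propagate with G4 forced: G0=1, G1=0, G2=1, G3=1, G4=0 [stuck-at-0].
So Y = 0. (Without the fault it would be 1.)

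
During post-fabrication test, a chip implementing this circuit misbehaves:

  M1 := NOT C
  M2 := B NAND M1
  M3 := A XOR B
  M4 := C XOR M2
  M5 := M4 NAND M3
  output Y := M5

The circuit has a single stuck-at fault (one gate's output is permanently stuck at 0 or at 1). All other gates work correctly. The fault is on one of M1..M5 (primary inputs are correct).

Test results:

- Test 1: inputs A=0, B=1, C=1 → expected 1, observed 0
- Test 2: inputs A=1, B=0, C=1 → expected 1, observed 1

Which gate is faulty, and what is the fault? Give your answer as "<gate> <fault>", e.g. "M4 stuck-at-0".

Fault-free values for test 1 (A=0, B=1, C=1): M1=0, M2=1, M3=1, M4=0, M5=1, giving Y=1. Observed 0.
Test 1: faults giving observed 0 are {M1 stuck-at-1, M2 stuck-at-0, M4 stuck-at-1, M5 stuck-at-0}.
Test 2 (A=1, B=0, C=1): fault-free M1=0, M2=1, M3=1, M4=0, M5=1 → 1; observed 1. Eliminates M2 stuck-at-0, M4 stuck-at-1, M5 stuck-at-0.
Only M1 stuck-at-1 is consistent with every test.

M1 stuck-at-1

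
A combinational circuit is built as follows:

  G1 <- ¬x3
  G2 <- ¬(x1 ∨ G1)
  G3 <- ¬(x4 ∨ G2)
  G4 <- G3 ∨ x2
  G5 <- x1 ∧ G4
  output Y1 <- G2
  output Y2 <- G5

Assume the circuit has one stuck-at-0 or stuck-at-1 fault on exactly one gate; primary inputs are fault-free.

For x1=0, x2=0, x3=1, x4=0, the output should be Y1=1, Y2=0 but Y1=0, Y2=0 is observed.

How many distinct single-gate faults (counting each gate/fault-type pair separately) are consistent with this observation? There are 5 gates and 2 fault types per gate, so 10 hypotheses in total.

2

Fault-free: G1=0, G2=1, G3=0, G4=0, G5=0 → Y1=1, Y2=0. Observed Y1=0, Y2=0.
  G1 stuck-at-0: output Y1=1, Y2=0 ✗
  G1 stuck-at-1: output Y1=0, Y2=0 ✓
  G2 stuck-at-0: output Y1=0, Y2=0 ✓
  G2 stuck-at-1: output Y1=1, Y2=0 ✗
  G3 stuck-at-0: output Y1=1, Y2=0 ✗
  G3 stuck-at-1: output Y1=1, Y2=0 ✗
  G4 stuck-at-0: output Y1=1, Y2=0 ✗
  G4 stuck-at-1: output Y1=1, Y2=0 ✗
  G5 stuck-at-0: output Y1=1, Y2=0 ✗
  G5 stuck-at-1: output Y1=1, Y2=1 ✗
Consistent faults: {G1 stuck-at-1, G2 stuck-at-0} — 2 in all.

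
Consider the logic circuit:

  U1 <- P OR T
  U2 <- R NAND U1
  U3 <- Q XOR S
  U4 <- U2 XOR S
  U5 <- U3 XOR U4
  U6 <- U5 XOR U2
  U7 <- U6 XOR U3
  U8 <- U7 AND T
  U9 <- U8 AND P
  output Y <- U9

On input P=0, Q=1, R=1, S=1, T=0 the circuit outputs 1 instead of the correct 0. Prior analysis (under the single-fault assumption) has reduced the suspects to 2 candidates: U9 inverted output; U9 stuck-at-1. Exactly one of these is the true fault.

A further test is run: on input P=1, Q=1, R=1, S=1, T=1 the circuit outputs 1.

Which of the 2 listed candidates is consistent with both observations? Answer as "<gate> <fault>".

U9 stuck-at-1

Evaluate each candidate on input P=1, Q=1, R=1, S=1, T=1:
  U9 inverted output: U1=1, U2=0, U3=0, U4=1, U5=1, U6=1, U7=1, U8=1, U9=0 [inverted output] → 0 — eliminated
  U9 stuck-at-1: U1=1, U2=0, U3=0, U4=1, U5=1, U6=1, U7=1, U8=1, U9=1 [stuck-at-1] → 1 — matches
Only U9 stuck-at-1 reproduces the observed 1.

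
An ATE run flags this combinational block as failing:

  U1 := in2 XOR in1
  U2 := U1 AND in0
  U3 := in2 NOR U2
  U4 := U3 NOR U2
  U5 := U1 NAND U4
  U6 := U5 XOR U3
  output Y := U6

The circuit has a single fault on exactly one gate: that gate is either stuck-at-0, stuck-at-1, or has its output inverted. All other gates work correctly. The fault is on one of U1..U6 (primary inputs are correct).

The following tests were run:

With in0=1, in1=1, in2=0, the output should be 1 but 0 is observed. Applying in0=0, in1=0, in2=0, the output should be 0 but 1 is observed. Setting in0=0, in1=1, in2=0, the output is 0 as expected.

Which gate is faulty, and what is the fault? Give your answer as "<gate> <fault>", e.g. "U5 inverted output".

U3 inverted output

Fault-free values for test 1 (in0=1, in1=1, in2=0): U1=1, U2=1, U3=0, U4=0, U5=1, U6=1, giving Y=1. Observed 0.
Test 1: faults giving observed 0 are {U1 stuck-at-0, U1 inverted output, U2 stuck-at-0, U2 inverted output, U3 stuck-at-1, U3 inverted output, U4 stuck-at-1, U4 inverted output, U5 stuck-at-0, U5 inverted output, U6 stuck-at-0, U6 inverted output}.
Test 2 (in0=0, in1=0, in2=0): fault-free U1=0, U2=0, U3=1, U4=0, U5=1, U6=0 → 0; observed 1. Eliminates U1 stuck-at-0, U1 inverted output, U2 stuck-at-0, U3 stuck-at-1, U4 stuck-at-1, U4 inverted output, U6 stuck-at-0.
Test 3 (in0=0, in1=1, in2=0): fault-free U1=1, U2=0, U3=1, U4=0, U5=1, U6=0 → 0; observed 0. Eliminates U2 inverted output, U5 stuck-at-0, U5 inverted output, U6 inverted output.
Only U3 inverted output is consistent with every test.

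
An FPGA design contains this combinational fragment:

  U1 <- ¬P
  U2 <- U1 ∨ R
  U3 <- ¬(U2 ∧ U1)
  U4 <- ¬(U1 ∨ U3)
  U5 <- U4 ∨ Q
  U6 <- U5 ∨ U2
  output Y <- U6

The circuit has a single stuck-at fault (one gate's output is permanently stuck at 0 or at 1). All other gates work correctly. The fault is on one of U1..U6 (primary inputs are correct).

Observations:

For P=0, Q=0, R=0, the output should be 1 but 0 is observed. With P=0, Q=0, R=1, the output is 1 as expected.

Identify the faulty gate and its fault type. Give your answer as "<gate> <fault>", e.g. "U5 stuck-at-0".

Fault-free values for test 1 (P=0, Q=0, R=0): U1=1, U2=1, U3=0, U4=0, U5=0, U6=1, giving Y=1. Observed 0.
Test 1: faults giving observed 0 are {U1 stuck-at-0, U2 stuck-at-0, U6 stuck-at-0}.
Test 2 (P=0, Q=0, R=1): fault-free U1=1, U2=1, U3=0, U4=0, U5=0, U6=1 → 1; observed 1. Eliminates U2 stuck-at-0, U6 stuck-at-0.
Only U1 stuck-at-0 is consistent with every test.

U1 stuck-at-0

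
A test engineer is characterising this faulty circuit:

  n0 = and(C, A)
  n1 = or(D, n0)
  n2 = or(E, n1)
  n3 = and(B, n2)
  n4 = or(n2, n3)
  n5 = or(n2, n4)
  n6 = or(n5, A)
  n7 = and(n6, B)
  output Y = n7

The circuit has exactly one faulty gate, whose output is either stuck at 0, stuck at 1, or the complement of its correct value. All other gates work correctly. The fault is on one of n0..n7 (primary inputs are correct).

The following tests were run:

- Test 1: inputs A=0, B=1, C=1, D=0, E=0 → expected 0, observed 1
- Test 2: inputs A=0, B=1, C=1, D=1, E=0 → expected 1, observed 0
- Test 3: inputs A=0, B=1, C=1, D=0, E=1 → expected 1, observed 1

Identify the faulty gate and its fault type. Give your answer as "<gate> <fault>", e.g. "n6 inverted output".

Fault-free values for test 1 (A=0, B=1, C=1, D=0, E=0): n0=0, n1=0, n2=0, n3=0, n4=0, n5=0, n6=0, n7=0, giving Y=0. Observed 1.
Test 1: faults giving observed 1 are {n0 stuck-at-1, n0 inverted output, n1 stuck-at-1, n1 inverted output, n2 stuck-at-1, n2 inverted output, n3 stuck-at-1, n3 inverted output, n4 stuck-at-1, n4 inverted output, n5 stuck-at-1, n5 inverted output, n6 stuck-at-1, n6 inverted output, n7 stuck-at-1, n7 inverted output}.
Test 2 (A=0, B=1, C=1, D=1, E=0): fault-free n0=0, n1=1, n2=1, n3=1, n4=1, n5=1, n6=1, n7=1 → 1; observed 0. Eliminates n0 stuck-at-1, n0 inverted output, n1 stuck-at-1, n2 stuck-at-1, n3 stuck-at-1, n3 inverted output, n4 stuck-at-1, n4 inverted output, n5 stuck-at-1, n6 stuck-at-1, n7 stuck-at-1.
Test 3 (A=0, B=1, C=1, D=0, E=1): fault-free n0=0, n1=0, n2=1, n3=1, n4=1, n5=1, n6=1, n7=1 → 1; observed 1. Eliminates n2 inverted output, n5 inverted output, n6 inverted output, n7 inverted output.
Only n1 inverted output is consistent with every test.

n1 inverted output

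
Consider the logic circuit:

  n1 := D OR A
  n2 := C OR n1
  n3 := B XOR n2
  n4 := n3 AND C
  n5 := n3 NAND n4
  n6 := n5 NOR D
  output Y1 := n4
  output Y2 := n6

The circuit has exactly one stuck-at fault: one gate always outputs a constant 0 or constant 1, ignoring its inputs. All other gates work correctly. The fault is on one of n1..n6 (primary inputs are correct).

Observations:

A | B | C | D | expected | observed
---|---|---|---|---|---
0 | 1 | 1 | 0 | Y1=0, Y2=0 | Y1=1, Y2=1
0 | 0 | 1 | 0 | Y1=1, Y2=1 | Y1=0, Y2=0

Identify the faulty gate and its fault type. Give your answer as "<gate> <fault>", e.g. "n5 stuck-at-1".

n2 stuck-at-0

Fault-free values for test 1 (A=0, B=1, C=1, D=0): n1=0, n2=1, n3=0, n4=0, n5=1, n6=0, giving Y1=0, Y2=0. Observed Y1=1, Y2=1.
Test 1: faults giving observed Y1=1, Y2=1 are {n2 stuck-at-0, n3 stuck-at-1}.
Test 2 (A=0, B=0, C=1, D=0): fault-free n1=0, n2=1, n3=1, n4=1, n5=0, n6=1 → Y1=1, Y2=1; observed Y1=0, Y2=0. Eliminates n3 stuck-at-1.
Only n2 stuck-at-0 is consistent with every test.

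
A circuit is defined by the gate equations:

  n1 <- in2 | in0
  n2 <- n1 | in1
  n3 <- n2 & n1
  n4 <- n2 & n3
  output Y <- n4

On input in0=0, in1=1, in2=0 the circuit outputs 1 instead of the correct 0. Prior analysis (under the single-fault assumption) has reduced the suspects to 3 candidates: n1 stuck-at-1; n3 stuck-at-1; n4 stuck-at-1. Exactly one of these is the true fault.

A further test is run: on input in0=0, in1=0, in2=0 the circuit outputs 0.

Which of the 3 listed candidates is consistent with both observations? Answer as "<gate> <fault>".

n3 stuck-at-1

Evaluate each candidate on input in0=0, in1=0, in2=0:
  n1 stuck-at-1: n1=1 [stuck-at-1], n2=1, n3=1, n4=1 → 1 — eliminated
  n3 stuck-at-1: n1=0, n2=0, n3=1 [stuck-at-1], n4=0 → 0 — matches
  n4 stuck-at-1: n1=0, n2=0, n3=0, n4=1 [stuck-at-1] → 1 — eliminated
Only n3 stuck-at-1 reproduces the observed 0.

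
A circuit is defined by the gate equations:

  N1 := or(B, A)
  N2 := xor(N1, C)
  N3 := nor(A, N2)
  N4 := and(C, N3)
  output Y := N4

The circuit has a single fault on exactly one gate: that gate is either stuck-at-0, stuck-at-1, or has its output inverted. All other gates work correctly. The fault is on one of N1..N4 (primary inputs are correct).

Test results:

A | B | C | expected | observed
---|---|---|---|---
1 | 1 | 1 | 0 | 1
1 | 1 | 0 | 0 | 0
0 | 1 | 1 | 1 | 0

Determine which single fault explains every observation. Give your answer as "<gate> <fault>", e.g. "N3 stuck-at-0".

N3 inverted output

Fault-free values for test 1 (A=1, B=1, C=1): N1=1, N2=0, N3=0, N4=0, giving Y=0. Observed 1.
Test 1: faults giving observed 1 are {N3 stuck-at-1, N3 inverted output, N4 stuck-at-1, N4 inverted output}.
Test 2 (A=1, B=1, C=0): fault-free N1=1, N2=1, N3=0, N4=0 → 0; observed 0. Eliminates N4 stuck-at-1, N4 inverted output.
Test 3 (A=0, B=1, C=1): fault-free N1=1, N2=0, N3=1, N4=1 → 1; observed 0. Eliminates N3 stuck-at-1.
Only N3 inverted output is consistent with every test.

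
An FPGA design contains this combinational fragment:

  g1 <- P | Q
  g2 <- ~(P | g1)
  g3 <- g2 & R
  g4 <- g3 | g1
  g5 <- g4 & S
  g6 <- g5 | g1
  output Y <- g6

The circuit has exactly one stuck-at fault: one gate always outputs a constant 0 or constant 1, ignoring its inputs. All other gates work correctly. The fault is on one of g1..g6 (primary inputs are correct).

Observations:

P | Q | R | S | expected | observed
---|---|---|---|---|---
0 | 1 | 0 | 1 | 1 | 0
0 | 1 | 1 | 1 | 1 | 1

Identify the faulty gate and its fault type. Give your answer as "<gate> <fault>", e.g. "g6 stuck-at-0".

g1 stuck-at-0

Fault-free values for test 1 (P=0, Q=1, R=0, S=1): g1=1, g2=0, g3=0, g4=1, g5=1, g6=1, giving Y=1. Observed 0.
Test 1: faults giving observed 0 are {g1 stuck-at-0, g6 stuck-at-0}.
Test 2 (P=0, Q=1, R=1, S=1): fault-free g1=1, g2=0, g3=0, g4=1, g5=1, g6=1 → 1; observed 1. Eliminates g6 stuck-at-0.
Only g1 stuck-at-0 is consistent with every test.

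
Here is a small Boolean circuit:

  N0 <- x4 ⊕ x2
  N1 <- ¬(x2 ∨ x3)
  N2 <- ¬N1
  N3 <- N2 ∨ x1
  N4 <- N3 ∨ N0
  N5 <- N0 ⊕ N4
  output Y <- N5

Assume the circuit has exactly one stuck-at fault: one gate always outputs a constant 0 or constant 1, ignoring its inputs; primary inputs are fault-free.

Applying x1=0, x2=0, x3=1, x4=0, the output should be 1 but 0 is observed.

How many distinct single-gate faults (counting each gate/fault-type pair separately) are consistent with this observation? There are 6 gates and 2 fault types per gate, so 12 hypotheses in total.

Fault-free: N0=0, N1=0, N2=1, N3=1, N4=1, N5=1 → 1. Observed 0.
  N0 stuck-at-0: output 1 ✗
  N0 stuck-at-1: output 0 ✓
  N1 stuck-at-0: output 1 ✗
  N1 stuck-at-1: output 0 ✓
  N2 stuck-at-0: output 0 ✓
  N2 stuck-at-1: output 1 ✗
  N3 stuck-at-0: output 0 ✓
  N3 stuck-at-1: output 1 ✗
  N4 stuck-at-0: output 0 ✓
  N4 stuck-at-1: output 1 ✗
  N5 stuck-at-0: output 0 ✓
  N5 stuck-at-1: output 1 ✗
Consistent faults: {N0 stuck-at-1, N1 stuck-at-1, N2 stuck-at-0, N3 stuck-at-0, N4 stuck-at-0, N5 stuck-at-0} — 6 in all.

6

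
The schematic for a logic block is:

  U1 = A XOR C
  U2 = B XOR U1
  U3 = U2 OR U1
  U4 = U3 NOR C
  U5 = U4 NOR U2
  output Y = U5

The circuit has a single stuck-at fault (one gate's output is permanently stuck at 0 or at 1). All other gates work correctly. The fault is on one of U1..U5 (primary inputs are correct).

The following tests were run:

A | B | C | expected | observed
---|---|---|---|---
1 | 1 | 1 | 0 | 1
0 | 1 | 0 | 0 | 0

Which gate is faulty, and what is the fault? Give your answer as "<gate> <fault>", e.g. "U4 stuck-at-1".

Fault-free values for test 1 (A=1, B=1, C=1): U1=0, U2=1, U3=1, U4=0, U5=0, giving Y=0. Observed 1.
Test 1: faults giving observed 1 are {U1 stuck-at-1, U2 stuck-at-0, U5 stuck-at-1}.
Test 2 (A=0, B=1, C=0): fault-free U1=0, U2=1, U3=1, U4=0, U5=0 → 0; observed 0. Eliminates U1 stuck-at-1, U5 stuck-at-1.
Only U2 stuck-at-0 is consistent with every test.

U2 stuck-at-0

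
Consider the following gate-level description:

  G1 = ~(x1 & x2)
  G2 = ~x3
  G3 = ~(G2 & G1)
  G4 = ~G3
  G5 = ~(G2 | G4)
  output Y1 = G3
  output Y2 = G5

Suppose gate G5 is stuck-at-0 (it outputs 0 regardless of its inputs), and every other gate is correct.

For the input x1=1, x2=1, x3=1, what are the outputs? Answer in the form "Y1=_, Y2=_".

Y1=1, Y2=0

Propagate with G5 forced: G1=0, G2=0, G3=1, G4=0, G5=0 [stuck-at-0].
So the outputs are Y1=1, Y2=0. (Without the fault they would be Y1=1, Y2=1.)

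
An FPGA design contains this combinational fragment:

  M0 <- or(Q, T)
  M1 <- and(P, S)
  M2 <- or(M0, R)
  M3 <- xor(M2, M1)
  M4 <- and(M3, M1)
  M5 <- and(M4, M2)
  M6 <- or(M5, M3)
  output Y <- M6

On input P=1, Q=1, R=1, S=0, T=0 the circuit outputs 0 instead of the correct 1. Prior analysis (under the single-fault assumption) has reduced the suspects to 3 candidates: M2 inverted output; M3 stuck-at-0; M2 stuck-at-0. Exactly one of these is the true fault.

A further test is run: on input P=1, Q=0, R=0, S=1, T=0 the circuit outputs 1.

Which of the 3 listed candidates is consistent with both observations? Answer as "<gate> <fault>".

M2 stuck-at-0

Evaluate each candidate on input P=1, Q=0, R=0, S=1, T=0:
  M2 inverted output: M0=0, M1=1, M2=1 [inverted output], M3=0, M4=0, M5=0, M6=0 → 0 — eliminated
  M3 stuck-at-0: M0=0, M1=1, M2=0, M3=0 [stuck-at-0], M4=0, M5=0, M6=0 → 0 — eliminated
  M2 stuck-at-0: M0=0, M1=1, M2=0 [stuck-at-0], M3=1, M4=1, M5=0, M6=1 → 1 — matches
Only M2 stuck-at-0 reproduces the observed 1.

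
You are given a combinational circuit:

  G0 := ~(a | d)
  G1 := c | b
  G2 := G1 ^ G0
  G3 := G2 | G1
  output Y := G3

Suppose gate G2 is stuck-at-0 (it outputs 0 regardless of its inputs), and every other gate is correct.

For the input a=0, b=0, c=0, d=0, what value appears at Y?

Propagate with G2 forced: G0=1, G1=0, G2=0 [stuck-at-0], G3=0.
So Y = 0. (Without the fault it would be 1.)

0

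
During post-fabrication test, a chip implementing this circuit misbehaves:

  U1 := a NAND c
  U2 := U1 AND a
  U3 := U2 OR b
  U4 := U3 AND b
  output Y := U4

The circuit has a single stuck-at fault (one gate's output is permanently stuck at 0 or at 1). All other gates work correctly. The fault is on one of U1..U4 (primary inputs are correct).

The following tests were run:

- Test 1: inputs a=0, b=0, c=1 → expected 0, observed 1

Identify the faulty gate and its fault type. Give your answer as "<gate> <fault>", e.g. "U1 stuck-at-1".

Fault-free values for test 1 (a=0, b=0, c=1): U1=1, U2=0, U3=0, U4=0, giving Y=0. Observed 1.
Test 1: faults giving observed 1 are {U4 stuck-at-1}.
Only U4 stuck-at-1 is consistent with every test.

U4 stuck-at-1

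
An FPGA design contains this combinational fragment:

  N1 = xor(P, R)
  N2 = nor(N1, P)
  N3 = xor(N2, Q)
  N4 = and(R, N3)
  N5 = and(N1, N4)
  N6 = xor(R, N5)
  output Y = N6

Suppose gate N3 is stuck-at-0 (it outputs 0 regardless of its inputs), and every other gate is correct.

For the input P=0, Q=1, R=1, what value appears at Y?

Propagate with N3 forced: N1=1, N2=0, N3=0 [stuck-at-0], N4=0, N5=0, N6=1.
So Y = 1. (Without the fault it would be 0.)

1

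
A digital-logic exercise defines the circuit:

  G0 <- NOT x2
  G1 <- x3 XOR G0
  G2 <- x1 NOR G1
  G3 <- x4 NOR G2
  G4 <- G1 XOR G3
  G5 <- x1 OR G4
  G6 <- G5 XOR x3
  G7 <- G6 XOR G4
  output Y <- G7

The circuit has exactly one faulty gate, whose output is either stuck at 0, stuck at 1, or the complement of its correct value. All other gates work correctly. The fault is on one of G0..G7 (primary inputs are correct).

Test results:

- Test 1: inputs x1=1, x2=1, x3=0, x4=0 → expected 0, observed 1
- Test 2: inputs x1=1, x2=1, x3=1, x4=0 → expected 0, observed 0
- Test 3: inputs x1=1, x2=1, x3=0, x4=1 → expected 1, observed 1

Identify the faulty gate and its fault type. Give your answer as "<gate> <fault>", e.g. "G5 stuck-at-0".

Fault-free values for test 1 (x1=1, x2=1, x3=0, x4=0): G0=0, G1=0, G2=0, G3=1, G4=1, G5=1, G6=1, G7=0, giving Y=0. Observed 1.
Test 1: faults giving observed 1 are {G0 stuck-at-1, G0 inverted output, G1 stuck-at-1, G1 inverted output, G2 stuck-at-1, G2 inverted output, G3 stuck-at-0, G3 inverted output, G4 stuck-at-0, G4 inverted output, G5 stuck-at-0, G5 inverted output, G6 stuck-at-0, G6 inverted output, G7 stuck-at-1, G7 inverted output}.
Test 2 (x1=1, x2=1, x3=1, x4=0): fault-free G0=0, G1=1, G2=0, G3=1, G4=0, G5=1, G6=0, G7=0 → 0; observed 0. Eliminates G0 stuck-at-1, G0 inverted output, G1 inverted output, G2 stuck-at-1, G2 inverted output, G3 stuck-at-0, G3 inverted output, G4 inverted output, G5 stuck-at-0, G5 inverted output, G6 inverted output, G7 stuck-at-1, G7 inverted output.
Test 3 (x1=1, x2=1, x3=0, x4=1): fault-free G0=0, G1=0, G2=0, G3=0, G4=0, G5=1, G6=1, G7=1 → 1; observed 1. Eliminates G1 stuck-at-1, G6 stuck-at-0.
Only G4 stuck-at-0 is consistent with every test.

G4 stuck-at-0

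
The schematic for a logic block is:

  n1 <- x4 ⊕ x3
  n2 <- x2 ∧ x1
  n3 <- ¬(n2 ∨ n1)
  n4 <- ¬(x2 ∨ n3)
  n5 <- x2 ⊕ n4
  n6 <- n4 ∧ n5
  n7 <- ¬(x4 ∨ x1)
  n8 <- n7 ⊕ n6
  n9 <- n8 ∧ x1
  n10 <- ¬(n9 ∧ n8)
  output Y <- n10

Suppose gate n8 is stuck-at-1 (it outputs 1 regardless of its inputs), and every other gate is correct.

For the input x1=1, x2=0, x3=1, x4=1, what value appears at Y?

0

Propagate with n8 forced: n1=0, n2=0, n3=1, n4=0, n5=0, n6=0, n7=0, n8=1 [stuck-at-1], n9=1, n10=0.
So Y = 0. (Without the fault it would be 1.)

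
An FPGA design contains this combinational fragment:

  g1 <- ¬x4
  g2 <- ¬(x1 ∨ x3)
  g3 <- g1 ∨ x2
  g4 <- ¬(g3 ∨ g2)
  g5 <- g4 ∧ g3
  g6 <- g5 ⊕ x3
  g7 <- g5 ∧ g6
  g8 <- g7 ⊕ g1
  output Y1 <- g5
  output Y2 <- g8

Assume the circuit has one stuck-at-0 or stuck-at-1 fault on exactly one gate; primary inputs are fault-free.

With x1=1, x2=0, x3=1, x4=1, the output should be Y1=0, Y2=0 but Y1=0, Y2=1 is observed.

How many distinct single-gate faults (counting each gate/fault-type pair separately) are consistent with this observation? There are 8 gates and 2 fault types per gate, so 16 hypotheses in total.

Fault-free: g1=0, g2=0, g3=0, g4=1, g5=0, g6=1, g7=0, g8=0 → Y1=0, Y2=0. Observed Y1=0, Y2=1.
  g1: stuck-at-1 ✓; others ✗
  g2: none of the 2 fault types match ✗
  g3: none of the 2 fault types match ✗
  g4: none of the 2 fault types match ✗
  g5: none of the 2 fault types match ✗
  g6: none of the 2 fault types match ✗
  g7: stuck-at-1 ✓; others ✗
  g8: stuck-at-1 ✓; others ✗
Consistent faults: {g1 stuck-at-1, g7 stuck-at-1, g8 stuck-at-1} — 3 in all.

3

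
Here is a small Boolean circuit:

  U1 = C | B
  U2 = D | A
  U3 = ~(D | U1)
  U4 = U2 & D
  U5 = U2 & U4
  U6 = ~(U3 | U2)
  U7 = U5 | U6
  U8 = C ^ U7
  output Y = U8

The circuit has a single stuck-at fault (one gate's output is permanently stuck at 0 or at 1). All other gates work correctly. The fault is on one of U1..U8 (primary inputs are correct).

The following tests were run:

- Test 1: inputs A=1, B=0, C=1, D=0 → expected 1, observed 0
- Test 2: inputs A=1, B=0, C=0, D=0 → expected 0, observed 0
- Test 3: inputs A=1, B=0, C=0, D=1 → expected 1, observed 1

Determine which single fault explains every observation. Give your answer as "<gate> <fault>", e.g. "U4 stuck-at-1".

U2 stuck-at-0

Fault-free values for test 1 (A=1, B=0, C=1, D=0): U1=1, U2=1, U3=0, U4=0, U5=0, U6=0, U7=0, U8=1, giving Y=1. Observed 0.
Test 1: faults giving observed 0 are {U2 stuck-at-0, U4 stuck-at-1, U5 stuck-at-1, U6 stuck-at-1, U7 stuck-at-1, U8 stuck-at-0}.
Test 2 (A=1, B=0, C=0, D=0): fault-free U1=0, U2=1, U3=1, U4=0, U5=0, U6=0, U7=0, U8=0 → 0; observed 0. Eliminates U4 stuck-at-1, U5 stuck-at-1, U6 stuck-at-1, U7 stuck-at-1.
Test 3 (A=1, B=0, C=0, D=1): fault-free U1=0, U2=1, U3=0, U4=1, U5=1, U6=0, U7=1, U8=1 → 1; observed 1. Eliminates U8 stuck-at-0.
Only U2 stuck-at-0 is consistent with every test.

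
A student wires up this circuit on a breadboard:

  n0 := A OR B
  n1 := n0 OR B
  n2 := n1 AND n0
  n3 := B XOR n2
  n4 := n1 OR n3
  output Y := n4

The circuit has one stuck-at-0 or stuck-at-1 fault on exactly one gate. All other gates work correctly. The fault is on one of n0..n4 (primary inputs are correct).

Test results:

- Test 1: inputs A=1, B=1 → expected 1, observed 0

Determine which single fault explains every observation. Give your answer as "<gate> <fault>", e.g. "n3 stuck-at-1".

Fault-free values for test 1 (A=1, B=1): n0=1, n1=1, n2=1, n3=0, n4=1, giving Y=1. Observed 0.
Test 1: faults giving observed 0 are {n4 stuck-at-0}.
Only n4 stuck-at-0 is consistent with every test.

n4 stuck-at-0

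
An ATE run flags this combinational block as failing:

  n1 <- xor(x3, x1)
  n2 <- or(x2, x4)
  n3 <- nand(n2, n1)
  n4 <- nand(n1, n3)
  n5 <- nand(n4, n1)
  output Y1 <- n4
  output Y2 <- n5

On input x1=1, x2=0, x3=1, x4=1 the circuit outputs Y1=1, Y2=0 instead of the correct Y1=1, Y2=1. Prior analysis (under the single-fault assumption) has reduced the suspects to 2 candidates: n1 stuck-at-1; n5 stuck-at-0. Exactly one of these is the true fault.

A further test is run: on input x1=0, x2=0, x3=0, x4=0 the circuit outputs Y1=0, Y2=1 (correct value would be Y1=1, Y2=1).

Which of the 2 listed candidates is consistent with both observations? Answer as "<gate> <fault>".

Evaluate each candidate on input x1=0, x2=0, x3=0, x4=0:
  n1 stuck-at-1: n1=1 [stuck-at-1], n2=0, n3=1, n4=0, n5=1 → Y1=0, Y2=1 — matches
  n5 stuck-at-0: n1=0, n2=0, n3=1, n4=1, n5=0 [stuck-at-0] → Y1=1, Y2=0 — eliminated
Only n1 stuck-at-1 reproduces the observed Y1=0, Y2=1.

n1 stuck-at-1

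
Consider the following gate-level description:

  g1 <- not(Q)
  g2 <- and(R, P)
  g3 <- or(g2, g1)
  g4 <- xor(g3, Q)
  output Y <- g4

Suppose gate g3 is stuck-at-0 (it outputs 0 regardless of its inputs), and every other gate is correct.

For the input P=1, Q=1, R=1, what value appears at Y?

Propagate with g3 forced: g1=0, g2=1, g3=0 [stuck-at-0], g4=1.
So Y = 1. (Without the fault it would be 0.)

1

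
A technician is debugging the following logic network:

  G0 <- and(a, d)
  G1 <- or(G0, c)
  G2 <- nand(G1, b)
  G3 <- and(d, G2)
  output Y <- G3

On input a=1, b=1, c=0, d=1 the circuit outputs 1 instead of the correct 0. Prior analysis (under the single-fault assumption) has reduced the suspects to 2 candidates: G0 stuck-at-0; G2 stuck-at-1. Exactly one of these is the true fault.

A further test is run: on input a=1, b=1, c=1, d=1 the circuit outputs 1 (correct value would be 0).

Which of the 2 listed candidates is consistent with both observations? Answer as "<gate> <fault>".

Evaluate each candidate on input a=1, b=1, c=1, d=1:
  G0 stuck-at-0: G0=0 [stuck-at-0], G1=1, G2=0, G3=0 → 0 — eliminated
  G2 stuck-at-1: G0=1, G1=1, G2=1 [stuck-at-1], G3=1 → 1 — matches
Only G2 stuck-at-1 reproduces the observed 1.

G2 stuck-at-1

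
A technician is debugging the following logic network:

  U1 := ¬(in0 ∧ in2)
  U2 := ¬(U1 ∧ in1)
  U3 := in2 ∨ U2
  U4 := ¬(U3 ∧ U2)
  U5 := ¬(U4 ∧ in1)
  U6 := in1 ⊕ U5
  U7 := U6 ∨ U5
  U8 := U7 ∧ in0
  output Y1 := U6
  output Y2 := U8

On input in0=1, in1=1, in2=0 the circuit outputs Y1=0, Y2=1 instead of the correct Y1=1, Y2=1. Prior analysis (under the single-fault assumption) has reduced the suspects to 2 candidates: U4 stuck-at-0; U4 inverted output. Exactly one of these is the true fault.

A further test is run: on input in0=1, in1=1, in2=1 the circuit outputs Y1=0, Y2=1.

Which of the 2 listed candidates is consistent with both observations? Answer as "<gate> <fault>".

U4 stuck-at-0

Evaluate each candidate on input in0=1, in1=1, in2=1:
  U4 stuck-at-0: U1=0, U2=1, U3=1, U4=0 [stuck-at-0], U5=1, U6=0, U7=1, U8=1 → Y1=0, Y2=1 — matches
  U4 inverted output: U1=0, U2=1, U3=1, U4=1 [inverted output], U5=0, U6=1, U7=1, U8=1 → Y1=1, Y2=1 — eliminated
Only U4 stuck-at-0 reproduces the observed Y1=0, Y2=1.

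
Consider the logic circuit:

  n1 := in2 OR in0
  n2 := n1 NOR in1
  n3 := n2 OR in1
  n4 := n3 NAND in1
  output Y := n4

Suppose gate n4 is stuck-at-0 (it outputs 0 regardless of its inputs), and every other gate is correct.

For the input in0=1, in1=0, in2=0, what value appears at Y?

Propagate with n4 forced: n1=1, n2=0, n3=0, n4=0 [stuck-at-0].
So Y = 0. (Without the fault it would be 1.)

0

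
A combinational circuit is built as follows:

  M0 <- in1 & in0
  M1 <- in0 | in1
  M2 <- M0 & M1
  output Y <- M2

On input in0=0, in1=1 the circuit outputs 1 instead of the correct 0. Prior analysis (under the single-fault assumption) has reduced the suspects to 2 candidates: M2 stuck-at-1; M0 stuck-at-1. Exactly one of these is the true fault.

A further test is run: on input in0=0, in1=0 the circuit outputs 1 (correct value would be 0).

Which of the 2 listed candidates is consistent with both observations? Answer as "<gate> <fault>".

M2 stuck-at-1

Evaluate each candidate on input in0=0, in1=0:
  M2 stuck-at-1: M0=0, M1=0, M2=1 [stuck-at-1] → 1 — matches
  M0 stuck-at-1: M0=1 [stuck-at-1], M1=0, M2=0 → 0 — eliminated
Only M2 stuck-at-1 reproduces the observed 1.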